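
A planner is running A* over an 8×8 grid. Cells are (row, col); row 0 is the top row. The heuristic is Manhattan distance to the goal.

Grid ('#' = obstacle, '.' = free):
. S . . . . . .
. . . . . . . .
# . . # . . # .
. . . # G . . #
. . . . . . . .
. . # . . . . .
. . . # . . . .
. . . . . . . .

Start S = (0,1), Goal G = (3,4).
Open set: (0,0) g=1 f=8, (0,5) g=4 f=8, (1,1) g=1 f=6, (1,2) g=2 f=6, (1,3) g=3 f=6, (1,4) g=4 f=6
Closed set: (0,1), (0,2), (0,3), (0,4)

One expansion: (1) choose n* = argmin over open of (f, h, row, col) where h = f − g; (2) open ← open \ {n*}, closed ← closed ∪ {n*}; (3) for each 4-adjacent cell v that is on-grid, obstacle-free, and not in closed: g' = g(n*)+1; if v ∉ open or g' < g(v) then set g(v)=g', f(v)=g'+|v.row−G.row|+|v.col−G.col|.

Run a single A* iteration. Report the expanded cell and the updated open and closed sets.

step 1: expand (1,4) (f=6, h=2) → closed; open now [(0,0) g=1 f=8, (0,5) g=4 f=8, (1,1) g=1 f=6, (1,2) g=2 f=6, (1,3) g=3 f=6, (1,5) g=5 f=8, (2,4) g=5 f=6]

expanded=(1,4); open=[(0,0) g=1 f=8, (0,5) g=4 f=8, (1,1) g=1 f=6, (1,2) g=2 f=6, (1,3) g=3 f=6, (1,5) g=5 f=8, (2,4) g=5 f=6]; closed=[(0,1), (0,2), (0,3), (0,4), (1,4)]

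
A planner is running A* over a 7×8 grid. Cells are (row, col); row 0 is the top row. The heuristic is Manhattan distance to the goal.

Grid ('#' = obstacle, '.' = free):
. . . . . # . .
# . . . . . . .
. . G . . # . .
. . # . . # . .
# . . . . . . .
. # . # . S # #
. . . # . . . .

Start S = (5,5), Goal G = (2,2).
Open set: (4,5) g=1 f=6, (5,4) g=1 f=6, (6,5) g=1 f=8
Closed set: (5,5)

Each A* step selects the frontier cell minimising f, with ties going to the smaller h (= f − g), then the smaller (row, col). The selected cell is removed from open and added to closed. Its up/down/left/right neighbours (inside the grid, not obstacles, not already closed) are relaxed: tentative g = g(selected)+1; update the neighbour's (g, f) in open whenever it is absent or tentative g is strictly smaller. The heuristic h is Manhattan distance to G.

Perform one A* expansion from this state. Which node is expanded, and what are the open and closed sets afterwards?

expanded=(4,5); open=[(4,4) g=2 f=6, (4,6) g=2 f=8, (5,4) g=1 f=6, (6,5) g=1 f=8]; closed=[(4,5), (5,5)]

step 1: expand (4,5) (f=6, h=5) → closed; open now [(4,4) g=2 f=6, (4,6) g=2 f=8, (5,4) g=1 f=6, (6,5) g=1 f=8]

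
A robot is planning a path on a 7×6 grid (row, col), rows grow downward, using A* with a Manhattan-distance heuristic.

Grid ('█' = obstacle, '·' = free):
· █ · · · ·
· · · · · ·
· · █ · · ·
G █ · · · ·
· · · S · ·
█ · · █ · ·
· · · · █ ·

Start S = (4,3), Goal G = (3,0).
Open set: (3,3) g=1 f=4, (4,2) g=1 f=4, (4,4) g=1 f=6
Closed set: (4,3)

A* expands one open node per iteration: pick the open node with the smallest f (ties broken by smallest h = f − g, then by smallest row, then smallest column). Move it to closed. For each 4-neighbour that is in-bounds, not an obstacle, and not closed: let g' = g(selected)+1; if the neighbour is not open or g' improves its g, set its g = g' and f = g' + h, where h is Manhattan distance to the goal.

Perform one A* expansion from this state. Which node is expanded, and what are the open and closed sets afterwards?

step 1: expand (3,3) (f=4, h=3) → closed; open now [(2,3) g=2 f=6, (3,2) g=2 f=4, (3,4) g=2 f=6, (4,2) g=1 f=4, (4,4) g=1 f=6]

expanded=(3,3); open=[(2,3) g=2 f=6, (3,2) g=2 f=4, (3,4) g=2 f=6, (4,2) g=1 f=4, (4,4) g=1 f=6]; closed=[(3,3), (4,3)]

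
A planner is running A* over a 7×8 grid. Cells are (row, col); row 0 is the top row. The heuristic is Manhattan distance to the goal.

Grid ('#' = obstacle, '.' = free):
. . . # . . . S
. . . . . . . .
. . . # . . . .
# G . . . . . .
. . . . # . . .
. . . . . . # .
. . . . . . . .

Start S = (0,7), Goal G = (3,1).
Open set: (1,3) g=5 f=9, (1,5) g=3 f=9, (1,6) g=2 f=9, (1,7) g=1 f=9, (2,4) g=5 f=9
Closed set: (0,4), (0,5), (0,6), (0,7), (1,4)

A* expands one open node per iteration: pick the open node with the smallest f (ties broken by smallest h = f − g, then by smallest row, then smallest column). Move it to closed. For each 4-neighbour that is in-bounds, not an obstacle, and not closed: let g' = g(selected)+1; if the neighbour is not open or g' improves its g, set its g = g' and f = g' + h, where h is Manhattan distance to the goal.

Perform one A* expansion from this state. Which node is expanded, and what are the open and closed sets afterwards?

expanded=(1,3); open=[(1,2) g=6 f=9, (1,5) g=3 f=9, (1,6) g=2 f=9, (1,7) g=1 f=9, (2,4) g=5 f=9]; closed=[(0,4), (0,5), (0,6), (0,7), (1,3), (1,4)]

step 1: expand (1,3) (f=9, h=4) → closed; open now [(1,2) g=6 f=9, (1,5) g=3 f=9, (1,6) g=2 f=9, (1,7) g=1 f=9, (2,4) g=5 f=9]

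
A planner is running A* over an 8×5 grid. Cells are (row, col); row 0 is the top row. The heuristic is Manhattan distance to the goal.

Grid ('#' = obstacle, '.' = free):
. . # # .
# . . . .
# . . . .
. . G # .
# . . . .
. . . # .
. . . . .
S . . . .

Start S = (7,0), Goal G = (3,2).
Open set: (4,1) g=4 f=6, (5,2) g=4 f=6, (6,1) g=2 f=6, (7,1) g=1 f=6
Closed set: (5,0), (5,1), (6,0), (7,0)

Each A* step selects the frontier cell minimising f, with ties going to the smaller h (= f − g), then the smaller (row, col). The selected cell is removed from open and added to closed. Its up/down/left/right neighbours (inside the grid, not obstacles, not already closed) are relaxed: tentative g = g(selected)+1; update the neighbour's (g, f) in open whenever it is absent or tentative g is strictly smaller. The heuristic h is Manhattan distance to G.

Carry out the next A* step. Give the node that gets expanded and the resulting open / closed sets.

expanded=(4,1); open=[(3,1) g=5 f=6, (4,2) g=5 f=6, (5,2) g=4 f=6, (6,1) g=2 f=6, (7,1) g=1 f=6]; closed=[(4,1), (5,0), (5,1), (6,0), (7,0)]

step 1: expand (4,1) (f=6, h=2) → closed; open now [(3,1) g=5 f=6, (4,2) g=5 f=6, (5,2) g=4 f=6, (6,1) g=2 f=6, (7,1) g=1 f=6]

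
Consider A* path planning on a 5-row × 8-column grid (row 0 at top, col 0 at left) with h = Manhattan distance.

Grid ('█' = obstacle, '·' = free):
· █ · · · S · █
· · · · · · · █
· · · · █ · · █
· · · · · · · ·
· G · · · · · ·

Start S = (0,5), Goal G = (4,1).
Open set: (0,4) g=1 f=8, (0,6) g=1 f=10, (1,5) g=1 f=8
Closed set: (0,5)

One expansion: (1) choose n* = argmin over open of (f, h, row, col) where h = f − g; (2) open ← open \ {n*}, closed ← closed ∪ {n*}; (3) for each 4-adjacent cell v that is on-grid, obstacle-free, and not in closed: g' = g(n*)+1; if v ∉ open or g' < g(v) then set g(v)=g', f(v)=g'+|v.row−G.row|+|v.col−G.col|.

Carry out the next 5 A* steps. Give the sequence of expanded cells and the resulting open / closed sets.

step 1: expand (0,4) (f=8, h=7) → closed; open now [(0,3) g=2 f=8, (0,6) g=1 f=10, (1,4) g=2 f=8, (1,5) g=1 f=8]
step 2: expand (0,3) (f=8, h=6) → closed; open now [(0,2) g=3 f=8, (0,6) g=1 f=10, (1,3) g=3 f=8, (1,4) g=2 f=8, (1,5) g=1 f=8]
step 3: expand (0,2) (f=8, h=5) → closed; open now [(0,6) g=1 f=10, (1,2) g=4 f=8, (1,3) g=3 f=8, (1,4) g=2 f=8, (1,5) g=1 f=8]
step 4: expand (1,2) (f=8, h=4) → closed; open now [(0,6) g=1 f=10, (1,1) g=5 f=8, (1,3) g=3 f=8, (1,4) g=2 f=8, (1,5) g=1 f=8, (2,2) g=5 f=8]
step 5: expand (1,1) (f=8, h=3) → closed; open now [(0,6) g=1 f=10, (1,0) g=6 f=10, (1,3) g=3 f=8, (1,4) g=2 f=8, (1,5) g=1 f=8, (2,1) g=6 f=8, (2,2) g=5 f=8]

order=[(0,4) → (0,3) → (0,2) → (1,2) → (1,1)]; open=[(0,6) g=1 f=10, (1,0) g=6 f=10, (1,3) g=3 f=8, (1,4) g=2 f=8, (1,5) g=1 f=8, (2,1) g=6 f=8, (2,2) g=5 f=8]; closed=[(0,2), (0,3), (0,4), (0,5), (1,1), (1,2)]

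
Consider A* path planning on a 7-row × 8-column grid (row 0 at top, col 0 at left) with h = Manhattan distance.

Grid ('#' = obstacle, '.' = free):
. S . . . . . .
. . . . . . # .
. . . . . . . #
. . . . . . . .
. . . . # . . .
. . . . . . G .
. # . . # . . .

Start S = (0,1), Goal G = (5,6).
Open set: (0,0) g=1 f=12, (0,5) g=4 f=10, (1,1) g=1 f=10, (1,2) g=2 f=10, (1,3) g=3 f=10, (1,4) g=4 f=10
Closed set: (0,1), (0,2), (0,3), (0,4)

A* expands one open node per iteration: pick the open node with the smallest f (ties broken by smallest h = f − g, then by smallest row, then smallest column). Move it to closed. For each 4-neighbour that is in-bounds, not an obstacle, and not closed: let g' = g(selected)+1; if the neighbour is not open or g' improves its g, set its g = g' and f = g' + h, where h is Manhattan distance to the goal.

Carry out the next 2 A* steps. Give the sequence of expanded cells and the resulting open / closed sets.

order=[(0,5) → (0,6)]; open=[(0,0) g=1 f=12, (0,7) g=6 f=12, (1,1) g=1 f=10, (1,2) g=2 f=10, (1,3) g=3 f=10, (1,4) g=4 f=10, (1,5) g=5 f=10]; closed=[(0,1), (0,2), (0,3), (0,4), (0,5), (0,6)]

step 1: expand (0,5) (f=10, h=6) → closed; open now [(0,0) g=1 f=12, (0,6) g=5 f=10, (1,1) g=1 f=10, (1,2) g=2 f=10, (1,3) g=3 f=10, (1,4) g=4 f=10, (1,5) g=5 f=10]
step 2: expand (0,6) (f=10, h=5) → closed; open now [(0,0) g=1 f=12, (0,7) g=6 f=12, (1,1) g=1 f=10, (1,2) g=2 f=10, (1,3) g=3 f=10, (1,4) g=4 f=10, (1,5) g=5 f=10]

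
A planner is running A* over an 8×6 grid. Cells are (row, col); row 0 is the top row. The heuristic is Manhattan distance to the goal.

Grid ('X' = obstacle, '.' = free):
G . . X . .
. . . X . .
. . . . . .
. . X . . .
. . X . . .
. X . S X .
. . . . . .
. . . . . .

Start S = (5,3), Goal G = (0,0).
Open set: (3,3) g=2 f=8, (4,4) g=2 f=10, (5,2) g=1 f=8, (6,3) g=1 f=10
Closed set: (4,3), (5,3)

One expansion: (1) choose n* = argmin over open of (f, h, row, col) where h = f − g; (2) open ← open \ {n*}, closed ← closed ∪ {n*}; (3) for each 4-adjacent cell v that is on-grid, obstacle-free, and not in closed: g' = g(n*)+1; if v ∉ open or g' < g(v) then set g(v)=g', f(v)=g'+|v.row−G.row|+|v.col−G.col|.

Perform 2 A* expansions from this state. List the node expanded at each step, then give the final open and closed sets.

step 1: expand (3,3) (f=8, h=6) → closed; open now [(2,3) g=3 f=8, (3,4) g=3 f=10, (4,4) g=2 f=10, (5,2) g=1 f=8, (6,3) g=1 f=10]
step 2: expand (2,3) (f=8, h=5) → closed; open now [(2,2) g=4 f=8, (2,4) g=4 f=10, (3,4) g=3 f=10, (4,4) g=2 f=10, (5,2) g=1 f=8, (6,3) g=1 f=10]

order=[(3,3) → (2,3)]; open=[(2,2) g=4 f=8, (2,4) g=4 f=10, (3,4) g=3 f=10, (4,4) g=2 f=10, (5,2) g=1 f=8, (6,3) g=1 f=10]; closed=[(2,3), (3,3), (4,3), (5,3)]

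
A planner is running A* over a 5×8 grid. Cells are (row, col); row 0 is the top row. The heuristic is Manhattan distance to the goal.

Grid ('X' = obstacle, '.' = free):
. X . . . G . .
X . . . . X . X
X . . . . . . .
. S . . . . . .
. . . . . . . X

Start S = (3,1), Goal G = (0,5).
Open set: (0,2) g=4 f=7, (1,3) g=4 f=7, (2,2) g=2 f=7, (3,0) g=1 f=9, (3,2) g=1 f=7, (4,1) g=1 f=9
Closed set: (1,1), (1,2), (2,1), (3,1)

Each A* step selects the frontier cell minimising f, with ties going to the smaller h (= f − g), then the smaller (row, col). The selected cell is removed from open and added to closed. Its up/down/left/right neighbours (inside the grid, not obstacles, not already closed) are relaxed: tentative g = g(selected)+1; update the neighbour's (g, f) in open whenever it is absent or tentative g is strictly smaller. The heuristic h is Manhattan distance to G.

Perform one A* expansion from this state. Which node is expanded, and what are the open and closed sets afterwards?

expanded=(0,2); open=[(0,3) g=5 f=7, (1,3) g=4 f=7, (2,2) g=2 f=7, (3,0) g=1 f=9, (3,2) g=1 f=7, (4,1) g=1 f=9]; closed=[(0,2), (1,1), (1,2), (2,1), (3,1)]

step 1: expand (0,2) (f=7, h=3) → closed; open now [(0,3) g=5 f=7, (1,3) g=4 f=7, (2,2) g=2 f=7, (3,0) g=1 f=9, (3,2) g=1 f=7, (4,1) g=1 f=9]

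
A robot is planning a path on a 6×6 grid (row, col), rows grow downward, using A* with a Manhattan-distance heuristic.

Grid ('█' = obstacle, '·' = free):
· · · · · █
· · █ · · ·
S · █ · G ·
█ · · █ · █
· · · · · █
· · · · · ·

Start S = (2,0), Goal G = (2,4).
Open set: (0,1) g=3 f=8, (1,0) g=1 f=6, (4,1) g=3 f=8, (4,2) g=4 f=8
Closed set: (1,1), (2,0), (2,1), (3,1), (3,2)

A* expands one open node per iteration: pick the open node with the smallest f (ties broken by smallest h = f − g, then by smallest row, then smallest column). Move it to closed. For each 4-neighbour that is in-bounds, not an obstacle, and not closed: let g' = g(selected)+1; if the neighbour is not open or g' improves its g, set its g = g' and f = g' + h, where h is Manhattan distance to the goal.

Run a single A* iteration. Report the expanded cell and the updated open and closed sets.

expanded=(1,0); open=[(0,0) g=2 f=8, (0,1) g=3 f=8, (4,1) g=3 f=8, (4,2) g=4 f=8]; closed=[(1,0), (1,1), (2,0), (2,1), (3,1), (3,2)]

step 1: expand (1,0) (f=6, h=5) → closed; open now [(0,0) g=2 f=8, (0,1) g=3 f=8, (4,1) g=3 f=8, (4,2) g=4 f=8]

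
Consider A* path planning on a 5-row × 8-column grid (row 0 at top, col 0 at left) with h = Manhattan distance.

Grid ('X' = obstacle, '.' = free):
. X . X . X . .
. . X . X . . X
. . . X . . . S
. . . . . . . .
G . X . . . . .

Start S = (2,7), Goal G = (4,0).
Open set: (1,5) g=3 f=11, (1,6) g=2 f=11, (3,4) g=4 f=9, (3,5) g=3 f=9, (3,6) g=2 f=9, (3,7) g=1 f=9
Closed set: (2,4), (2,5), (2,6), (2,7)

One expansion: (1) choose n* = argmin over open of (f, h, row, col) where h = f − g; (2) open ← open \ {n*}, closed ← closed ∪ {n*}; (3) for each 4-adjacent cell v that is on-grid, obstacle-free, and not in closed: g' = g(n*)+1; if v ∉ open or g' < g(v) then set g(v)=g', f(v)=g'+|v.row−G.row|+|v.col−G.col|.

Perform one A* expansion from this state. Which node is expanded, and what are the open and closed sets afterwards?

expanded=(3,4); open=[(1,5) g=3 f=11, (1,6) g=2 f=11, (3,3) g=5 f=9, (3,5) g=3 f=9, (3,6) g=2 f=9, (3,7) g=1 f=9, (4,4) g=5 f=9]; closed=[(2,4), (2,5), (2,6), (2,7), (3,4)]

step 1: expand (3,4) (f=9, h=5) → closed; open now [(1,5) g=3 f=11, (1,6) g=2 f=11, (3,3) g=5 f=9, (3,5) g=3 f=9, (3,6) g=2 f=9, (3,7) g=1 f=9, (4,4) g=5 f=9]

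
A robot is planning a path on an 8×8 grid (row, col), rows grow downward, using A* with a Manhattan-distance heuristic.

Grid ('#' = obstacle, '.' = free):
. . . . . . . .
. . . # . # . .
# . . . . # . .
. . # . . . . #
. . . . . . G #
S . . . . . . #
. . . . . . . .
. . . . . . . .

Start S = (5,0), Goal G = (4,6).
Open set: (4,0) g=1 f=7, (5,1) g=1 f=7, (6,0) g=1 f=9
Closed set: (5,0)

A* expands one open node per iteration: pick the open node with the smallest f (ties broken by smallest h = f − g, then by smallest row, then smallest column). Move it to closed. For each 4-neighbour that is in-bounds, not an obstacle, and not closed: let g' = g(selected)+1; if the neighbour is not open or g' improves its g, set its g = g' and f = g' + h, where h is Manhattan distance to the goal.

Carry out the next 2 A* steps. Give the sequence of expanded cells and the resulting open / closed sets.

order=[(4,0) → (4,1)]; open=[(3,0) g=2 f=9, (3,1) g=3 f=9, (4,2) g=3 f=7, (5,1) g=1 f=7, (6,0) g=1 f=9]; closed=[(4,0), (4,1), (5,0)]

step 1: expand (4,0) (f=7, h=6) → closed; open now [(3,0) g=2 f=9, (4,1) g=2 f=7, (5,1) g=1 f=7, (6,0) g=1 f=9]
step 2: expand (4,1) (f=7, h=5) → closed; open now [(3,0) g=2 f=9, (3,1) g=3 f=9, (4,2) g=3 f=7, (5,1) g=1 f=7, (6,0) g=1 f=9]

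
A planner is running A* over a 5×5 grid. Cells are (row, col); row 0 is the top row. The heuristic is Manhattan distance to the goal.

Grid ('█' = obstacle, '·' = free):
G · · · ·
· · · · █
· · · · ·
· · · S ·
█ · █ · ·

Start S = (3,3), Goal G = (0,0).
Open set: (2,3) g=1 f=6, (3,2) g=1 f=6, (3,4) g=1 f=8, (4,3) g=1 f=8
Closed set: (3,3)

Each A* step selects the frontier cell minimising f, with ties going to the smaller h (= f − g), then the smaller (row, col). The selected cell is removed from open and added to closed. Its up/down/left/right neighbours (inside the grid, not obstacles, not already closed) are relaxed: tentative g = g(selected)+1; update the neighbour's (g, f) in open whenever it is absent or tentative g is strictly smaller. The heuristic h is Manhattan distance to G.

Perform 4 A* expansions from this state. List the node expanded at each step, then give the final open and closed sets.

step 1: expand (2,3) (f=6, h=5) → closed; open now [(1,3) g=2 f=6, (2,2) g=2 f=6, (2,4) g=2 f=8, (3,2) g=1 f=6, (3,4) g=1 f=8, (4,3) g=1 f=8]
step 2: expand (1,3) (f=6, h=4) → closed; open now [(0,3) g=3 f=6, (1,2) g=3 f=6, (2,2) g=2 f=6, (2,4) g=2 f=8, (3,2) g=1 f=6, (3,4) g=1 f=8, (4,3) g=1 f=8]
step 3: expand (0,3) (f=6, h=3) → closed; open now [(0,2) g=4 f=6, (0,4) g=4 f=8, (1,2) g=3 f=6, (2,2) g=2 f=6, (2,4) g=2 f=8, (3,2) g=1 f=6, (3,4) g=1 f=8, (4,3) g=1 f=8]
step 4: expand (0,2) (f=6, h=2) → closed; open now [(0,1) g=5 f=6, (0,4) g=4 f=8, (1,2) g=3 f=6, (2,2) g=2 f=6, (2,4) g=2 f=8, (3,2) g=1 f=6, (3,4) g=1 f=8, (4,3) g=1 f=8]

order=[(2,3) → (1,3) → (0,3) → (0,2)]; open=[(0,1) g=5 f=6, (0,4) g=4 f=8, (1,2) g=3 f=6, (2,2) g=2 f=6, (2,4) g=2 f=8, (3,2) g=1 f=6, (3,4) g=1 f=8, (4,3) g=1 f=8]; closed=[(0,2), (0,3), (1,3), (2,3), (3,3)]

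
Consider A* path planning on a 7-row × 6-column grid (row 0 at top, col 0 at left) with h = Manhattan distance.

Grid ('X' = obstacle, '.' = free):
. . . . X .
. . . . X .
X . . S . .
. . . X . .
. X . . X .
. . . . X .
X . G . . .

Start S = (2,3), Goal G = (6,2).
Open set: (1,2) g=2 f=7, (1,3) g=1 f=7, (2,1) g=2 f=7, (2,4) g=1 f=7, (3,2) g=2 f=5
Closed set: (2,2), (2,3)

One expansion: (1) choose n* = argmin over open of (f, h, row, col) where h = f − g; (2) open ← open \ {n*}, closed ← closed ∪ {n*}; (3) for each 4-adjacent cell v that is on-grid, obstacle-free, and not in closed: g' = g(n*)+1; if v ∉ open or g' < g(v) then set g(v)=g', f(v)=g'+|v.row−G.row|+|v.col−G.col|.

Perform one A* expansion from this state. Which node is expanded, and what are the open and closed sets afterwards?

expanded=(3,2); open=[(1,2) g=2 f=7, (1,3) g=1 f=7, (2,1) g=2 f=7, (2,4) g=1 f=7, (3,1) g=3 f=7, (4,2) g=3 f=5]; closed=[(2,2), (2,3), (3,2)]

step 1: expand (3,2) (f=5, h=3) → closed; open now [(1,2) g=2 f=7, (1,3) g=1 f=7, (2,1) g=2 f=7, (2,4) g=1 f=7, (3,1) g=3 f=7, (4,2) g=3 f=5]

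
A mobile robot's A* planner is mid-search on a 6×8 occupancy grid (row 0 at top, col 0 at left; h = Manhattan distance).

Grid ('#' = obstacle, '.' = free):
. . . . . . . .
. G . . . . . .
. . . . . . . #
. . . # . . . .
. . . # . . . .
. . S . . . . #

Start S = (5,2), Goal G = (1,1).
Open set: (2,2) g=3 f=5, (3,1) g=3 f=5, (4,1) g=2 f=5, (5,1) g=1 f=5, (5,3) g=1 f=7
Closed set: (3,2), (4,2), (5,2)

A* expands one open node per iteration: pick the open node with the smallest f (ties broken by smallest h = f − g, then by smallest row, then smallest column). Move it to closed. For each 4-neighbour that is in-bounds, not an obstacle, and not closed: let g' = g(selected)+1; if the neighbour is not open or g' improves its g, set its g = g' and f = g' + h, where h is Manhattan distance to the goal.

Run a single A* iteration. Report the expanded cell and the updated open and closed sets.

step 1: expand (2,2) (f=5, h=2) → closed; open now [(1,2) g=4 f=5, (2,1) g=4 f=5, (2,3) g=4 f=7, (3,1) g=3 f=5, (4,1) g=2 f=5, (5,1) g=1 f=5, (5,3) g=1 f=7]

expanded=(2,2); open=[(1,2) g=4 f=5, (2,1) g=4 f=5, (2,3) g=4 f=7, (3,1) g=3 f=5, (4,1) g=2 f=5, (5,1) g=1 f=5, (5,3) g=1 f=7]; closed=[(2,2), (3,2), (4,2), (5,2)]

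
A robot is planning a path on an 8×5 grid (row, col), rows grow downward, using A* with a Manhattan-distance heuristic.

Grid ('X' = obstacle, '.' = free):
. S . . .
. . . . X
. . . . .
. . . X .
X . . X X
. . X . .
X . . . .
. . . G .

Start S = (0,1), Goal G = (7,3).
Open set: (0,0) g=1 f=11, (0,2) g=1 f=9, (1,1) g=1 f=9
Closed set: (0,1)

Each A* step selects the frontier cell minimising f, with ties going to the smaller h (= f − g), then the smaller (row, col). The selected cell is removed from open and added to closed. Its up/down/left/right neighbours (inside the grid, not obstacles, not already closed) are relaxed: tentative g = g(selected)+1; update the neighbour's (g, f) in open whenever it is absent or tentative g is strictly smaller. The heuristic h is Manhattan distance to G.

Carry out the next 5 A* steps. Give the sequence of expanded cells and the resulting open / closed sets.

order=[(0,2) → (0,3) → (1,3) → (2,3) → (1,2)]; open=[(0,0) g=1 f=11, (0,4) g=3 f=11, (1,1) g=1 f=9, (2,2) g=3 f=9, (2,4) g=5 f=11]; closed=[(0,1), (0,2), (0,3), (1,2), (1,3), (2,3)]

step 1: expand (0,2) (f=9, h=8) → closed; open now [(0,0) g=1 f=11, (0,3) g=2 f=9, (1,1) g=1 f=9, (1,2) g=2 f=9]
step 2: expand (0,3) (f=9, h=7) → closed; open now [(0,0) g=1 f=11, (0,4) g=3 f=11, (1,1) g=1 f=9, (1,2) g=2 f=9, (1,3) g=3 f=9]
step 3: expand (1,3) (f=9, h=6) → closed; open now [(0,0) g=1 f=11, (0,4) g=3 f=11, (1,1) g=1 f=9, (1,2) g=2 f=9, (2,3) g=4 f=9]
step 4: expand (2,3) (f=9, h=5) → closed; open now [(0,0) g=1 f=11, (0,4) g=3 f=11, (1,1) g=1 f=9, (1,2) g=2 f=9, (2,2) g=5 f=11, (2,4) g=5 f=11]
step 5: expand (1,2) (f=9, h=7) → closed; open now [(0,0) g=1 f=11, (0,4) g=3 f=11, (1,1) g=1 f=9, (2,2) g=3 f=9, (2,4) g=5 f=11]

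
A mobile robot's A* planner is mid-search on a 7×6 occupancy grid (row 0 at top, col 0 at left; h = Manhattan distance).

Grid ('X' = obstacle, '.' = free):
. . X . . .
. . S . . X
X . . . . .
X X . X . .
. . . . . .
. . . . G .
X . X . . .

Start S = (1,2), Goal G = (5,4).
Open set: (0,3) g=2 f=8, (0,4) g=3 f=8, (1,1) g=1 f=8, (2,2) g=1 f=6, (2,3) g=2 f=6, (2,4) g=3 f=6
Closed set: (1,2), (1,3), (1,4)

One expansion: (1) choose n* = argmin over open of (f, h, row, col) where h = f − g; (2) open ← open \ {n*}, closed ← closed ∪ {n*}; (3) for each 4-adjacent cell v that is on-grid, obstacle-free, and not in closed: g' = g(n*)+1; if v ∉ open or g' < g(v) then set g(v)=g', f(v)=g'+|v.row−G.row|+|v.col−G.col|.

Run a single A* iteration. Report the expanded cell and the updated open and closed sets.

expanded=(2,4); open=[(0,3) g=2 f=8, (0,4) g=3 f=8, (1,1) g=1 f=8, (2,2) g=1 f=6, (2,3) g=2 f=6, (2,5) g=4 f=8, (3,4) g=4 f=6]; closed=[(1,2), (1,3), (1,4), (2,4)]

step 1: expand (2,4) (f=6, h=3) → closed; open now [(0,3) g=2 f=8, (0,4) g=3 f=8, (1,1) g=1 f=8, (2,2) g=1 f=6, (2,3) g=2 f=6, (2,5) g=4 f=8, (3,4) g=4 f=6]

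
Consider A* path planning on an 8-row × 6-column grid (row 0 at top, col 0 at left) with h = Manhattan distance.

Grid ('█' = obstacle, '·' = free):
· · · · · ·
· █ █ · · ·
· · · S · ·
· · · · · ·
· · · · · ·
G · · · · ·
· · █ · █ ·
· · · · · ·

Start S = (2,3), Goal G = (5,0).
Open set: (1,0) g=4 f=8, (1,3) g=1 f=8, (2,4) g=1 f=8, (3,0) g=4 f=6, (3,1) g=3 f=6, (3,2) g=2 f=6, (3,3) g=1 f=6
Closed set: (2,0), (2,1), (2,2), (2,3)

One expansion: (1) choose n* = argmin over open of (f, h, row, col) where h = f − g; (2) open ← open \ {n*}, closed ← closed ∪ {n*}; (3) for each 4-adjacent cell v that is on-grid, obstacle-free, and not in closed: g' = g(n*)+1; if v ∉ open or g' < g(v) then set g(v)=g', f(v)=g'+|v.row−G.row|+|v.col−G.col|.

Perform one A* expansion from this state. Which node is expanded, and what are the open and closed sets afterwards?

expanded=(3,0); open=[(1,0) g=4 f=8, (1,3) g=1 f=8, (2,4) g=1 f=8, (3,1) g=3 f=6, (3,2) g=2 f=6, (3,3) g=1 f=6, (4,0) g=5 f=6]; closed=[(2,0), (2,1), (2,2), (2,3), (3,0)]

step 1: expand (3,0) (f=6, h=2) → closed; open now [(1,0) g=4 f=8, (1,3) g=1 f=8, (2,4) g=1 f=8, (3,1) g=3 f=6, (3,2) g=2 f=6, (3,3) g=1 f=6, (4,0) g=5 f=6]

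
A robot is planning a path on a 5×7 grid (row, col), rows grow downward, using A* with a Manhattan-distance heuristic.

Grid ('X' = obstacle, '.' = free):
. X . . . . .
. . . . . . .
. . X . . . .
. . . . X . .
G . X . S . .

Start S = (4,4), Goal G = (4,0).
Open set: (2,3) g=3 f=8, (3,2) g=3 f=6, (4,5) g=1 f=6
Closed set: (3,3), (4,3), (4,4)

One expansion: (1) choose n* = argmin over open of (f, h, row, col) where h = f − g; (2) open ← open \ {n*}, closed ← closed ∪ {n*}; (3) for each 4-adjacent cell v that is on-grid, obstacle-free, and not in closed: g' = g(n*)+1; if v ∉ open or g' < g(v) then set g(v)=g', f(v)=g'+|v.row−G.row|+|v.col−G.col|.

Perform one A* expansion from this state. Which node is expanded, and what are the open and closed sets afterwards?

step 1: expand (3,2) (f=6, h=3) → closed; open now [(2,3) g=3 f=8, (3,1) g=4 f=6, (4,5) g=1 f=6]

expanded=(3,2); open=[(2,3) g=3 f=8, (3,1) g=4 f=6, (4,5) g=1 f=6]; closed=[(3,2), (3,3), (4,3), (4,4)]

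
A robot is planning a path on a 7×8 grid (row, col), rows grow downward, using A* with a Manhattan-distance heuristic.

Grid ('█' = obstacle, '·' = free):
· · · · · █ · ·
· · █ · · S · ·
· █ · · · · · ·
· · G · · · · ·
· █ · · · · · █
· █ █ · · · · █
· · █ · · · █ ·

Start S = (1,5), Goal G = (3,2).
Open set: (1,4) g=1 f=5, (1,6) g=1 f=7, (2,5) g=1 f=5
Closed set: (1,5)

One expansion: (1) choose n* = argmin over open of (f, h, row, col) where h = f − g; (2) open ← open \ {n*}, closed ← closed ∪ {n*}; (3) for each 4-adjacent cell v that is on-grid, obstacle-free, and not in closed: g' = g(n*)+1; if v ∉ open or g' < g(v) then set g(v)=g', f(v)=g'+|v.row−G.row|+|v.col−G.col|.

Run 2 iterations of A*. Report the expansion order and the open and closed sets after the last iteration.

step 1: expand (1,4) (f=5, h=4) → closed; open now [(0,4) g=2 f=7, (1,3) g=2 f=5, (1,6) g=1 f=7, (2,4) g=2 f=5, (2,5) g=1 f=5]
step 2: expand (1,3) (f=5, h=3) → closed; open now [(0,3) g=3 f=7, (0,4) g=2 f=7, (1,6) g=1 f=7, (2,3) g=3 f=5, (2,4) g=2 f=5, (2,5) g=1 f=5]

order=[(1,4) → (1,3)]; open=[(0,3) g=3 f=7, (0,4) g=2 f=7, (1,6) g=1 f=7, (2,3) g=3 f=5, (2,4) g=2 f=5, (2,5) g=1 f=5]; closed=[(1,3), (1,4), (1,5)]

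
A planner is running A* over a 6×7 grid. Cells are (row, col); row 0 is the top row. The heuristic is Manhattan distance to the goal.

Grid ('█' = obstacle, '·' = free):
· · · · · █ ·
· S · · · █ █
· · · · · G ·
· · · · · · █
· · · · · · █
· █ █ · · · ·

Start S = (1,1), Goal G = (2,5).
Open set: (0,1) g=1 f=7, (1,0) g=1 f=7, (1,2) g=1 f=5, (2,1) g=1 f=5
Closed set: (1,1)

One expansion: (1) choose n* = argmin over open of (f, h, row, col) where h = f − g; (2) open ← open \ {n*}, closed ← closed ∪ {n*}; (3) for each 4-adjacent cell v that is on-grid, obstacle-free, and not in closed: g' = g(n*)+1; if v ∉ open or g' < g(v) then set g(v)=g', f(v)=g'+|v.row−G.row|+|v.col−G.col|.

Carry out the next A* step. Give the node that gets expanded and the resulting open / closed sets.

expanded=(1,2); open=[(0,1) g=1 f=7, (0,2) g=2 f=7, (1,0) g=1 f=7, (1,3) g=2 f=5, (2,1) g=1 f=5, (2,2) g=2 f=5]; closed=[(1,1), (1,2)]

step 1: expand (1,2) (f=5, h=4) → closed; open now [(0,1) g=1 f=7, (0,2) g=2 f=7, (1,0) g=1 f=7, (1,3) g=2 f=5, (2,1) g=1 f=5, (2,2) g=2 f=5]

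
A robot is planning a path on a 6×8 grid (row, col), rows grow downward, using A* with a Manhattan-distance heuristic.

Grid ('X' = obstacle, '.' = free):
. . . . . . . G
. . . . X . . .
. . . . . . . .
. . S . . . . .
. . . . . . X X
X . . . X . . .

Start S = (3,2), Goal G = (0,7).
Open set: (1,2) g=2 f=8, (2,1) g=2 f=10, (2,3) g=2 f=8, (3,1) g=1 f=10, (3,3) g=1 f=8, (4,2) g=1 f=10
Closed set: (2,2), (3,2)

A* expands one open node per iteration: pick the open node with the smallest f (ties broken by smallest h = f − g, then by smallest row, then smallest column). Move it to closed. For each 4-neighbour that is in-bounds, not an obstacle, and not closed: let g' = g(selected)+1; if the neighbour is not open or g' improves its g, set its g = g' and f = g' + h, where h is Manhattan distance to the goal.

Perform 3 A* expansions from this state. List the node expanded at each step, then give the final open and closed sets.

order=[(1,2) → (0,2) → (0,3)]; open=[(0,1) g=4 f=10, (0,4) g=5 f=8, (1,1) g=3 f=10, (1,3) g=3 f=8, (2,1) g=2 f=10, (2,3) g=2 f=8, (3,1) g=1 f=10, (3,3) g=1 f=8, (4,2) g=1 f=10]; closed=[(0,2), (0,3), (1,2), (2,2), (3,2)]

step 1: expand (1,2) (f=8, h=6) → closed; open now [(0,2) g=3 f=8, (1,1) g=3 f=10, (1,3) g=3 f=8, (2,1) g=2 f=10, (2,3) g=2 f=8, (3,1) g=1 f=10, (3,3) g=1 f=8, (4,2) g=1 f=10]
step 2: expand (0,2) (f=8, h=5) → closed; open now [(0,1) g=4 f=10, (0,3) g=4 f=8, (1,1) g=3 f=10, (1,3) g=3 f=8, (2,1) g=2 f=10, (2,3) g=2 f=8, (3,1) g=1 f=10, (3,3) g=1 f=8, (4,2) g=1 f=10]
step 3: expand (0,3) (f=8, h=4) → closed; open now [(0,1) g=4 f=10, (0,4) g=5 f=8, (1,1) g=3 f=10, (1,3) g=3 f=8, (2,1) g=2 f=10, (2,3) g=2 f=8, (3,1) g=1 f=10, (3,3) g=1 f=8, (4,2) g=1 f=10]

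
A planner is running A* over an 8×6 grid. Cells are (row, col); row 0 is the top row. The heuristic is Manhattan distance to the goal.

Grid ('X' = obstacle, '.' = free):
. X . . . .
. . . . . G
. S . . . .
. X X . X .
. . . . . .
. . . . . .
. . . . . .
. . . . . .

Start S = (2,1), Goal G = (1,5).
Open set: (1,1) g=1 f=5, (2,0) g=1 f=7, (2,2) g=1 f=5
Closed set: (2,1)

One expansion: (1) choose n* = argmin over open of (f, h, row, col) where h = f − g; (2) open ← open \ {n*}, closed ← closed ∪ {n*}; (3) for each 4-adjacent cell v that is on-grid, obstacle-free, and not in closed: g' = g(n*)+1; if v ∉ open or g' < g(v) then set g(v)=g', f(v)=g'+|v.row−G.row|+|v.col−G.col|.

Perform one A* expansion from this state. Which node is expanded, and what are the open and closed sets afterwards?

expanded=(1,1); open=[(1,0) g=2 f=7, (1,2) g=2 f=5, (2,0) g=1 f=7, (2,2) g=1 f=5]; closed=[(1,1), (2,1)]

step 1: expand (1,1) (f=5, h=4) → closed; open now [(1,0) g=2 f=7, (1,2) g=2 f=5, (2,0) g=1 f=7, (2,2) g=1 f=5]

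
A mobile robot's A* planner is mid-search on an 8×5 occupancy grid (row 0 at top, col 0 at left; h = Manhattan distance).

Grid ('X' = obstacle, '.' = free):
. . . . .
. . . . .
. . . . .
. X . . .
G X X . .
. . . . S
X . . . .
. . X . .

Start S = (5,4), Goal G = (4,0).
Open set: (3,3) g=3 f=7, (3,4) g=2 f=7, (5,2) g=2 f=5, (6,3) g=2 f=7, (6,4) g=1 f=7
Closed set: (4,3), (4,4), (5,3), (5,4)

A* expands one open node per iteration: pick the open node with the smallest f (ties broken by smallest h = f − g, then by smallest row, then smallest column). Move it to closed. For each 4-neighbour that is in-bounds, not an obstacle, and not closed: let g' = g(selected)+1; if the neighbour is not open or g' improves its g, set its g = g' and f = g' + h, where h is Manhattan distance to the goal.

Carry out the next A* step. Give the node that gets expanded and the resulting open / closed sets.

expanded=(5,2); open=[(3,3) g=3 f=7, (3,4) g=2 f=7, (5,1) g=3 f=5, (6,2) g=3 f=7, (6,3) g=2 f=7, (6,4) g=1 f=7]; closed=[(4,3), (4,4), (5,2), (5,3), (5,4)]

step 1: expand (5,2) (f=5, h=3) → closed; open now [(3,3) g=3 f=7, (3,4) g=2 f=7, (5,1) g=3 f=5, (6,2) g=3 f=7, (6,3) g=2 f=7, (6,4) g=1 f=7]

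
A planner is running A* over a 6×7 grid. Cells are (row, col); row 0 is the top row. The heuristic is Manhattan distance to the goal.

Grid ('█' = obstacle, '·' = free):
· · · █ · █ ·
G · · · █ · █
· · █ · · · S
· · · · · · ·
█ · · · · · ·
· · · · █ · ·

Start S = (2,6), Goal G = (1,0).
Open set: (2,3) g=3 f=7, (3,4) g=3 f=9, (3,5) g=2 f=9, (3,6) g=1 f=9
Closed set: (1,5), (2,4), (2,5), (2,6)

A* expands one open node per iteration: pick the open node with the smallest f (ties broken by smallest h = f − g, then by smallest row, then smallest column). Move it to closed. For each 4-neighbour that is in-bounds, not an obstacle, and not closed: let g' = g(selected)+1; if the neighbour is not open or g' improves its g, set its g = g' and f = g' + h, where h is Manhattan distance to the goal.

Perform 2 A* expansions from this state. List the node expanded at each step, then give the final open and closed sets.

step 1: expand (2,3) (f=7, h=4) → closed; open now [(1,3) g=4 f=7, (3,3) g=4 f=9, (3,4) g=3 f=9, (3,5) g=2 f=9, (3,6) g=1 f=9]
step 2: expand (1,3) (f=7, h=3) → closed; open now [(1,2) g=5 f=7, (3,3) g=4 f=9, (3,4) g=3 f=9, (3,5) g=2 f=9, (3,6) g=1 f=9]

order=[(2,3) → (1,3)]; open=[(1,2) g=5 f=7, (3,3) g=4 f=9, (3,4) g=3 f=9, (3,5) g=2 f=9, (3,6) g=1 f=9]; closed=[(1,3), (1,5), (2,3), (2,4), (2,5), (2,6)]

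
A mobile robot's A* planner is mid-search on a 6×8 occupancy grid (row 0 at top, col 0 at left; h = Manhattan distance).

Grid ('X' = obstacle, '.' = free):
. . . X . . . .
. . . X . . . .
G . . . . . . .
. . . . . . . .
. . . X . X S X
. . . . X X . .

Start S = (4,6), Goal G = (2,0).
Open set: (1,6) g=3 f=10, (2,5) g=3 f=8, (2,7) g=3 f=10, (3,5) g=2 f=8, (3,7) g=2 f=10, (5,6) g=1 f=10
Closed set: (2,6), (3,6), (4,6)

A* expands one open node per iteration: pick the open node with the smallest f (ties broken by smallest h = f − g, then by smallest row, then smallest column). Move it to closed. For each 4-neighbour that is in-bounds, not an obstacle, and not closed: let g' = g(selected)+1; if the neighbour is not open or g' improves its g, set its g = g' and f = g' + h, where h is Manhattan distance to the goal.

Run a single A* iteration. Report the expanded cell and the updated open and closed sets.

expanded=(2,5); open=[(1,5) g=4 f=10, (1,6) g=3 f=10, (2,4) g=4 f=8, (2,7) g=3 f=10, (3,5) g=2 f=8, (3,7) g=2 f=10, (5,6) g=1 f=10]; closed=[(2,5), (2,6), (3,6), (4,6)]

step 1: expand (2,5) (f=8, h=5) → closed; open now [(1,5) g=4 f=10, (1,6) g=3 f=10, (2,4) g=4 f=8, (2,7) g=3 f=10, (3,5) g=2 f=8, (3,7) g=2 f=10, (5,6) g=1 f=10]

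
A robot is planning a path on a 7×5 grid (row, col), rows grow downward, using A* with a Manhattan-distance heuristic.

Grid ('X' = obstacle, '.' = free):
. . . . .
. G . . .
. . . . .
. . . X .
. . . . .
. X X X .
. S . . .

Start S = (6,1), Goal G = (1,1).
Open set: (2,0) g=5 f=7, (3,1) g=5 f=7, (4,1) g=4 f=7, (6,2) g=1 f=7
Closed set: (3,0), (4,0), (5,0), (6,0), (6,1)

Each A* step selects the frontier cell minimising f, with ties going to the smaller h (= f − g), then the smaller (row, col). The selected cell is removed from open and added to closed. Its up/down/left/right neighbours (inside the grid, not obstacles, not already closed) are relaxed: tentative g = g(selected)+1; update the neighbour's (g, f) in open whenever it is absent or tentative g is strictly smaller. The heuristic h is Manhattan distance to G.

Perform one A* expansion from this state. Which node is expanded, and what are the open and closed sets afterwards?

step 1: expand (2,0) (f=7, h=2) → closed; open now [(1,0) g=6 f=7, (2,1) g=6 f=7, (3,1) g=5 f=7, (4,1) g=4 f=7, (6,2) g=1 f=7]

expanded=(2,0); open=[(1,0) g=6 f=7, (2,1) g=6 f=7, (3,1) g=5 f=7, (4,1) g=4 f=7, (6,2) g=1 f=7]; closed=[(2,0), (3,0), (4,0), (5,0), (6,0), (6,1)]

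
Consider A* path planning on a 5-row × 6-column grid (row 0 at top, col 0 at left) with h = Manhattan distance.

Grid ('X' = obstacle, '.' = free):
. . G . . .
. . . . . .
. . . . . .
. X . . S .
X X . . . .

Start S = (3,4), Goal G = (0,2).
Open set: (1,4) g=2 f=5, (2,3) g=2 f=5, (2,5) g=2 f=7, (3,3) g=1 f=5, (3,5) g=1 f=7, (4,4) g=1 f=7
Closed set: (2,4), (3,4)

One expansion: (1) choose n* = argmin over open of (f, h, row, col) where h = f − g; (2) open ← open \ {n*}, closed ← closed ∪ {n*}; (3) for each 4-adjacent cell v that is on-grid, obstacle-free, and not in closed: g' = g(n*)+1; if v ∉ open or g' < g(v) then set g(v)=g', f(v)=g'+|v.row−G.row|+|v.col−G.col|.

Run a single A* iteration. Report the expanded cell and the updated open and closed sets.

expanded=(1,4); open=[(0,4) g=3 f=5, (1,3) g=3 f=5, (1,5) g=3 f=7, (2,3) g=2 f=5, (2,5) g=2 f=7, (3,3) g=1 f=5, (3,5) g=1 f=7, (4,4) g=1 f=7]; closed=[(1,4), (2,4), (3,4)]

step 1: expand (1,4) (f=5, h=3) → closed; open now [(0,4) g=3 f=5, (1,3) g=3 f=5, (1,5) g=3 f=7, (2,3) g=2 f=5, (2,5) g=2 f=7, (3,3) g=1 f=5, (3,5) g=1 f=7, (4,4) g=1 f=7]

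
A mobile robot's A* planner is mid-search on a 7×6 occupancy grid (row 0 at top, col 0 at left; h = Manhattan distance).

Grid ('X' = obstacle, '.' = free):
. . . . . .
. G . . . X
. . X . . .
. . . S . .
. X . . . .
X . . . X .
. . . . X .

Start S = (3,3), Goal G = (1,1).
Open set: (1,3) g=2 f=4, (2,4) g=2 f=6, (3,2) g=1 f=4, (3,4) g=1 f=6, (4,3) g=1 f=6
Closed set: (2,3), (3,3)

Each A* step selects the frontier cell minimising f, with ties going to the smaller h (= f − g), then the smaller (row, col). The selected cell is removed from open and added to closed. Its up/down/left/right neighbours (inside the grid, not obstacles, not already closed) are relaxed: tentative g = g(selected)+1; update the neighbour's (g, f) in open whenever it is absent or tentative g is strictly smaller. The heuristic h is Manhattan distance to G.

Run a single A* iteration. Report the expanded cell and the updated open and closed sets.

expanded=(1,3); open=[(0,3) g=3 f=6, (1,2) g=3 f=4, (1,4) g=3 f=6, (2,4) g=2 f=6, (3,2) g=1 f=4, (3,4) g=1 f=6, (4,3) g=1 f=6]; closed=[(1,3), (2,3), (3,3)]

step 1: expand (1,3) (f=4, h=2) → closed; open now [(0,3) g=3 f=6, (1,2) g=3 f=4, (1,4) g=3 f=6, (2,4) g=2 f=6, (3,2) g=1 f=4, (3,4) g=1 f=6, (4,3) g=1 f=6]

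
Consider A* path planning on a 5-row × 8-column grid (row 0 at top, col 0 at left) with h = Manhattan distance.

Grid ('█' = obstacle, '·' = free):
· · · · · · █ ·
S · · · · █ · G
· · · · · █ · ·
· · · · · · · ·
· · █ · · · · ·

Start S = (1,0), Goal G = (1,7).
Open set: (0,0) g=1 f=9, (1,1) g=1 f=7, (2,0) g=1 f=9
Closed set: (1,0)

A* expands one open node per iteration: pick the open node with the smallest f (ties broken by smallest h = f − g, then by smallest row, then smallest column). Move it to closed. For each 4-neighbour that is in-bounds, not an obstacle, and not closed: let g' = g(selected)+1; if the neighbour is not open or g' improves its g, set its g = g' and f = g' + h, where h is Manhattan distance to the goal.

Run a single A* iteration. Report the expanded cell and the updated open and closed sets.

step 1: expand (1,1) (f=7, h=6) → closed; open now [(0,0) g=1 f=9, (0,1) g=2 f=9, (1,2) g=2 f=7, (2,0) g=1 f=9, (2,1) g=2 f=9]

expanded=(1,1); open=[(0,0) g=1 f=9, (0,1) g=2 f=9, (1,2) g=2 f=7, (2,0) g=1 f=9, (2,1) g=2 f=9]; closed=[(1,0), (1,1)]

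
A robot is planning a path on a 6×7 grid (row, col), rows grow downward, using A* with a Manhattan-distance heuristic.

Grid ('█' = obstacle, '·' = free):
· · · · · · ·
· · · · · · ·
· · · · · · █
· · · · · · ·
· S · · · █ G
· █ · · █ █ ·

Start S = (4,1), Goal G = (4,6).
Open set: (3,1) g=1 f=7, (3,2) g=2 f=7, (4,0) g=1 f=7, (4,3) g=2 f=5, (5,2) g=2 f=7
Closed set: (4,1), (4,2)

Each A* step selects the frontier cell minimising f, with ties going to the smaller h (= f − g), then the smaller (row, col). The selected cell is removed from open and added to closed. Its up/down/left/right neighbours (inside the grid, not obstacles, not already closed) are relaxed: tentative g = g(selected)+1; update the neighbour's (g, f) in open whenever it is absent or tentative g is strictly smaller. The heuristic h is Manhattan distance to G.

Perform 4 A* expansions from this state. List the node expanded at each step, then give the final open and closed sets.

order=[(4,3) → (4,4) → (3,4) → (3,5)]; open=[(2,4) g=5 f=9, (2,5) g=6 f=9, (3,1) g=1 f=7, (3,2) g=2 f=7, (3,3) g=3 f=7, (3,6) g=6 f=7, (4,0) g=1 f=7, (5,2) g=2 f=7, (5,3) g=3 f=7]; closed=[(3,4), (3,5), (4,1), (4,2), (4,3), (4,4)]

step 1: expand (4,3) (f=5, h=3) → closed; open now [(3,1) g=1 f=7, (3,2) g=2 f=7, (3,3) g=3 f=7, (4,0) g=1 f=7, (4,4) g=3 f=5, (5,2) g=2 f=7, (5,3) g=3 f=7]
step 2: expand (4,4) (f=5, h=2) → closed; open now [(3,1) g=1 f=7, (3,2) g=2 f=7, (3,3) g=3 f=7, (3,4) g=4 f=7, (4,0) g=1 f=7, (5,2) g=2 f=7, (5,3) g=3 f=7]
step 3: expand (3,4) (f=7, h=3) → closed; open now [(2,4) g=5 f=9, (3,1) g=1 f=7, (3,2) g=2 f=7, (3,3) g=3 f=7, (3,5) g=5 f=7, (4,0) g=1 f=7, (5,2) g=2 f=7, (5,3) g=3 f=7]
step 4: expand (3,5) (f=7, h=2) → closed; open now [(2,4) g=5 f=9, (2,5) g=6 f=9, (3,1) g=1 f=7, (3,2) g=2 f=7, (3,3) g=3 f=7, (3,6) g=6 f=7, (4,0) g=1 f=7, (5,2) g=2 f=7, (5,3) g=3 f=7]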